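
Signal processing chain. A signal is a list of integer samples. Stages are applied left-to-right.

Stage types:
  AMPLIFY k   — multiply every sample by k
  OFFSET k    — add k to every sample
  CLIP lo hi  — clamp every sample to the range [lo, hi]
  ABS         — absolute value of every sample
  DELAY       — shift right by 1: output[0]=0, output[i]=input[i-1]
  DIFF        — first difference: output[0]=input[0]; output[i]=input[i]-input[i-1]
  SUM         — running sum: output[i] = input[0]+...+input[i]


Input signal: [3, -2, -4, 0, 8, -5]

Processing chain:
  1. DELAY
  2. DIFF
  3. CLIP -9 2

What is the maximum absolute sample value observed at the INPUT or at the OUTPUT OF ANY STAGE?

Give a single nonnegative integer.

Input: [3, -2, -4, 0, 8, -5] (max |s|=8)
Stage 1 (DELAY): [0, 3, -2, -4, 0, 8] = [0, 3, -2, -4, 0, 8] -> [0, 3, -2, -4, 0, 8] (max |s|=8)
Stage 2 (DIFF): s[0]=0, 3-0=3, -2-3=-5, -4--2=-2, 0--4=4, 8-0=8 -> [0, 3, -5, -2, 4, 8] (max |s|=8)
Stage 3 (CLIP -9 2): clip(0,-9,2)=0, clip(3,-9,2)=2, clip(-5,-9,2)=-5, clip(-2,-9,2)=-2, clip(4,-9,2)=2, clip(8,-9,2)=2 -> [0, 2, -5, -2, 2, 2] (max |s|=5)
Overall max amplitude: 8

Answer: 8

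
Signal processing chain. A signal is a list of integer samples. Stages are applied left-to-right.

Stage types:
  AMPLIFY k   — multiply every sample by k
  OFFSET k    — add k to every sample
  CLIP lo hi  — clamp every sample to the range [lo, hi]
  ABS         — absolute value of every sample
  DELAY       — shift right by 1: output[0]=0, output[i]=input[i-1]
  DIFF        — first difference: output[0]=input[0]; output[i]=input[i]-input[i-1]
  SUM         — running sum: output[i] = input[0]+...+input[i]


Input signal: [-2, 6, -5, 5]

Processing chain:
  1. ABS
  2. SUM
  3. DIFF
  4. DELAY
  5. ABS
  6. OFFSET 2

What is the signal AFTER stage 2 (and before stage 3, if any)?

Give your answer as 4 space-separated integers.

Input: [-2, 6, -5, 5]
Stage 1 (ABS): |-2|=2, |6|=6, |-5|=5, |5|=5 -> [2, 6, 5, 5]
Stage 2 (SUM): sum[0..0]=2, sum[0..1]=8, sum[0..2]=13, sum[0..3]=18 -> [2, 8, 13, 18]

Answer: 2 8 13 18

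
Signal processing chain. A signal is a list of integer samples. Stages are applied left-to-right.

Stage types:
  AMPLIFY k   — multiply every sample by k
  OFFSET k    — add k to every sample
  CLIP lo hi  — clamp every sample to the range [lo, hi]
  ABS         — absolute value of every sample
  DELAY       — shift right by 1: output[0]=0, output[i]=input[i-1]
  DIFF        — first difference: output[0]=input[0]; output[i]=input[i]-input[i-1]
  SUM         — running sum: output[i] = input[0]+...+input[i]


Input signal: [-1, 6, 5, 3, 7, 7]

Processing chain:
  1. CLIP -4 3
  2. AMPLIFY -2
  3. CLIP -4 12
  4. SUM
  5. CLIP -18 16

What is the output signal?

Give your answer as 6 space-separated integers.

Input: [-1, 6, 5, 3, 7, 7]
Stage 1 (CLIP -4 3): clip(-1,-4,3)=-1, clip(6,-4,3)=3, clip(5,-4,3)=3, clip(3,-4,3)=3, clip(7,-4,3)=3, clip(7,-4,3)=3 -> [-1, 3, 3, 3, 3, 3]
Stage 2 (AMPLIFY -2): -1*-2=2, 3*-2=-6, 3*-2=-6, 3*-2=-6, 3*-2=-6, 3*-2=-6 -> [2, -6, -6, -6, -6, -6]
Stage 3 (CLIP -4 12): clip(2,-4,12)=2, clip(-6,-4,12)=-4, clip(-6,-4,12)=-4, clip(-6,-4,12)=-4, clip(-6,-4,12)=-4, clip(-6,-4,12)=-4 -> [2, -4, -4, -4, -4, -4]
Stage 4 (SUM): sum[0..0]=2, sum[0..1]=-2, sum[0..2]=-6, sum[0..3]=-10, sum[0..4]=-14, sum[0..5]=-18 -> [2, -2, -6, -10, -14, -18]
Stage 5 (CLIP -18 16): clip(2,-18,16)=2, clip(-2,-18,16)=-2, clip(-6,-18,16)=-6, clip(-10,-18,16)=-10, clip(-14,-18,16)=-14, clip(-18,-18,16)=-18 -> [2, -2, -6, -10, -14, -18]

Answer: 2 -2 -6 -10 -14 -18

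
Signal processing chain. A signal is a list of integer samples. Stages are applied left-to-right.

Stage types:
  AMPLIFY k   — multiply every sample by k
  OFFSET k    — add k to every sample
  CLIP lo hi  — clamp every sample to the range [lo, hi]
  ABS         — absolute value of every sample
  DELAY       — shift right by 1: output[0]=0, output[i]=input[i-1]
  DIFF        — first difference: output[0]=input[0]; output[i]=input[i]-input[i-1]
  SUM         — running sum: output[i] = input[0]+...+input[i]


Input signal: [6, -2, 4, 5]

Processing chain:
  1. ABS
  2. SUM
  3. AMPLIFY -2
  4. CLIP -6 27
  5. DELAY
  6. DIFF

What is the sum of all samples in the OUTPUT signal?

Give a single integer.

Answer: -6

Derivation:
Input: [6, -2, 4, 5]
Stage 1 (ABS): |6|=6, |-2|=2, |4|=4, |5|=5 -> [6, 2, 4, 5]
Stage 2 (SUM): sum[0..0]=6, sum[0..1]=8, sum[0..2]=12, sum[0..3]=17 -> [6, 8, 12, 17]
Stage 3 (AMPLIFY -2): 6*-2=-12, 8*-2=-16, 12*-2=-24, 17*-2=-34 -> [-12, -16, -24, -34]
Stage 4 (CLIP -6 27): clip(-12,-6,27)=-6, clip(-16,-6,27)=-6, clip(-24,-6,27)=-6, clip(-34,-6,27)=-6 -> [-6, -6, -6, -6]
Stage 5 (DELAY): [0, -6, -6, -6] = [0, -6, -6, -6] -> [0, -6, -6, -6]
Stage 6 (DIFF): s[0]=0, -6-0=-6, -6--6=0, -6--6=0 -> [0, -6, 0, 0]
Output sum: -6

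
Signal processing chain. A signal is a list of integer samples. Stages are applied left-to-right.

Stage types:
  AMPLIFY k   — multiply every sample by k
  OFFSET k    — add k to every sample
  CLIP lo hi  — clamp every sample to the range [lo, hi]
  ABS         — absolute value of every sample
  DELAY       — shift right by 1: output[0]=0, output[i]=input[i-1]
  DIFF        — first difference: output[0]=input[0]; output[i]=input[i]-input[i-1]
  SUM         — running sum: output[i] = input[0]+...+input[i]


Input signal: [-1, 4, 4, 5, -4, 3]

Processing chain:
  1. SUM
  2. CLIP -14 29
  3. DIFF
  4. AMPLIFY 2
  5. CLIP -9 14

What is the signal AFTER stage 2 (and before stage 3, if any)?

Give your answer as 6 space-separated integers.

Answer: -1 3 7 12 8 11

Derivation:
Input: [-1, 4, 4, 5, -4, 3]
Stage 1 (SUM): sum[0..0]=-1, sum[0..1]=3, sum[0..2]=7, sum[0..3]=12, sum[0..4]=8, sum[0..5]=11 -> [-1, 3, 7, 12, 8, 11]
Stage 2 (CLIP -14 29): clip(-1,-14,29)=-1, clip(3,-14,29)=3, clip(7,-14,29)=7, clip(12,-14,29)=12, clip(8,-14,29)=8, clip(11,-14,29)=11 -> [-1, 3, 7, 12, 8, 11]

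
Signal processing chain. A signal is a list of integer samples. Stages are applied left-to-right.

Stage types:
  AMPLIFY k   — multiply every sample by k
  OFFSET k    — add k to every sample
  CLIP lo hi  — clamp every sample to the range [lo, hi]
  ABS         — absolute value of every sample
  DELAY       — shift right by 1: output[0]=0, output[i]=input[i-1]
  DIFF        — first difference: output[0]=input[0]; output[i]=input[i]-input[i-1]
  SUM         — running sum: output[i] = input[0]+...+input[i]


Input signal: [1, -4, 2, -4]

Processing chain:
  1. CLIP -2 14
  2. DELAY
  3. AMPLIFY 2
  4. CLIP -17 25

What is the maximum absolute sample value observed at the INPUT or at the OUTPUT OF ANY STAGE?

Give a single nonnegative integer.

Answer: 4

Derivation:
Input: [1, -4, 2, -4] (max |s|=4)
Stage 1 (CLIP -2 14): clip(1,-2,14)=1, clip(-4,-2,14)=-2, clip(2,-2,14)=2, clip(-4,-2,14)=-2 -> [1, -2, 2, -2] (max |s|=2)
Stage 2 (DELAY): [0, 1, -2, 2] = [0, 1, -2, 2] -> [0, 1, -2, 2] (max |s|=2)
Stage 3 (AMPLIFY 2): 0*2=0, 1*2=2, -2*2=-4, 2*2=4 -> [0, 2, -4, 4] (max |s|=4)
Stage 4 (CLIP -17 25): clip(0,-17,25)=0, clip(2,-17,25)=2, clip(-4,-17,25)=-4, clip(4,-17,25)=4 -> [0, 2, -4, 4] (max |s|=4)
Overall max amplitude: 4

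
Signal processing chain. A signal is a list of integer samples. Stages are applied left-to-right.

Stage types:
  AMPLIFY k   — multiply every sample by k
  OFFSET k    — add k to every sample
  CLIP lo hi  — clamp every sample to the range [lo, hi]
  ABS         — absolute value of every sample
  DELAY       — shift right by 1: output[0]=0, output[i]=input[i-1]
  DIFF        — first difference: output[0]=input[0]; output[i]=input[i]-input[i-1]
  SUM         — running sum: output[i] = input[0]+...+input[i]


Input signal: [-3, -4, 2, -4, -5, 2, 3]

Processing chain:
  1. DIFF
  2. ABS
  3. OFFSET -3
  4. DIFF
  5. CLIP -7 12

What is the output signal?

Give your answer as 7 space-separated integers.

Answer: 0 -2 5 0 -5 6 -6

Derivation:
Input: [-3, -4, 2, -4, -5, 2, 3]
Stage 1 (DIFF): s[0]=-3, -4--3=-1, 2--4=6, -4-2=-6, -5--4=-1, 2--5=7, 3-2=1 -> [-3, -1, 6, -6, -1, 7, 1]
Stage 2 (ABS): |-3|=3, |-1|=1, |6|=6, |-6|=6, |-1|=1, |7|=7, |1|=1 -> [3, 1, 6, 6, 1, 7, 1]
Stage 3 (OFFSET -3): 3+-3=0, 1+-3=-2, 6+-3=3, 6+-3=3, 1+-3=-2, 7+-3=4, 1+-3=-2 -> [0, -2, 3, 3, -2, 4, -2]
Stage 4 (DIFF): s[0]=0, -2-0=-2, 3--2=5, 3-3=0, -2-3=-5, 4--2=6, -2-4=-6 -> [0, -2, 5, 0, -5, 6, -6]
Stage 5 (CLIP -7 12): clip(0,-7,12)=0, clip(-2,-7,12)=-2, clip(5,-7,12)=5, clip(0,-7,12)=0, clip(-5,-7,12)=-5, clip(6,-7,12)=6, clip(-6,-7,12)=-6 -> [0, -2, 5, 0, -5, 6, -6]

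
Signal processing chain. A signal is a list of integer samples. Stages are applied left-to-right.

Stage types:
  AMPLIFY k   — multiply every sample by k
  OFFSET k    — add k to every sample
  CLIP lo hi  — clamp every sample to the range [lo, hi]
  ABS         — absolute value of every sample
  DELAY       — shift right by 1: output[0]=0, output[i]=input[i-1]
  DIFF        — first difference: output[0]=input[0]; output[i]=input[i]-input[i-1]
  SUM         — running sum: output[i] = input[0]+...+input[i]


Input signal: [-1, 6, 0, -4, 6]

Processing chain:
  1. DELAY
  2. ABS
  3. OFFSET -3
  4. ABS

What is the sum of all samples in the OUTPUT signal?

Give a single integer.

Input: [-1, 6, 0, -4, 6]
Stage 1 (DELAY): [0, -1, 6, 0, -4] = [0, -1, 6, 0, -4] -> [0, -1, 6, 0, -4]
Stage 2 (ABS): |0|=0, |-1|=1, |6|=6, |0|=0, |-4|=4 -> [0, 1, 6, 0, 4]
Stage 3 (OFFSET -3): 0+-3=-3, 1+-3=-2, 6+-3=3, 0+-3=-3, 4+-3=1 -> [-3, -2, 3, -3, 1]
Stage 4 (ABS): |-3|=3, |-2|=2, |3|=3, |-3|=3, |1|=1 -> [3, 2, 3, 3, 1]
Output sum: 12

Answer: 12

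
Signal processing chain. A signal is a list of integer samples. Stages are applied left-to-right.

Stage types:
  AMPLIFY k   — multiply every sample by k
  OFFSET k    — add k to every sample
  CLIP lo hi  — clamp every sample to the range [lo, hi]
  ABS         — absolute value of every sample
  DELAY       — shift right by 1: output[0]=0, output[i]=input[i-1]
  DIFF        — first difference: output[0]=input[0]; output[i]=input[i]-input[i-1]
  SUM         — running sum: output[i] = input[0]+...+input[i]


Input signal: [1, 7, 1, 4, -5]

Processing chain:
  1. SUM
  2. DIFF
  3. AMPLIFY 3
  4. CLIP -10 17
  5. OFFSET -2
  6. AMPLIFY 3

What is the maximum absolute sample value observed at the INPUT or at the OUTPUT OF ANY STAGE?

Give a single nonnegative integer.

Answer: 45

Derivation:
Input: [1, 7, 1, 4, -5] (max |s|=7)
Stage 1 (SUM): sum[0..0]=1, sum[0..1]=8, sum[0..2]=9, sum[0..3]=13, sum[0..4]=8 -> [1, 8, 9, 13, 8] (max |s|=13)
Stage 2 (DIFF): s[0]=1, 8-1=7, 9-8=1, 13-9=4, 8-13=-5 -> [1, 7, 1, 4, -5] (max |s|=7)
Stage 3 (AMPLIFY 3): 1*3=3, 7*3=21, 1*3=3, 4*3=12, -5*3=-15 -> [3, 21, 3, 12, -15] (max |s|=21)
Stage 4 (CLIP -10 17): clip(3,-10,17)=3, clip(21,-10,17)=17, clip(3,-10,17)=3, clip(12,-10,17)=12, clip(-15,-10,17)=-10 -> [3, 17, 3, 12, -10] (max |s|=17)
Stage 5 (OFFSET -2): 3+-2=1, 17+-2=15, 3+-2=1, 12+-2=10, -10+-2=-12 -> [1, 15, 1, 10, -12] (max |s|=15)
Stage 6 (AMPLIFY 3): 1*3=3, 15*3=45, 1*3=3, 10*3=30, -12*3=-36 -> [3, 45, 3, 30, -36] (max |s|=45)
Overall max amplitude: 45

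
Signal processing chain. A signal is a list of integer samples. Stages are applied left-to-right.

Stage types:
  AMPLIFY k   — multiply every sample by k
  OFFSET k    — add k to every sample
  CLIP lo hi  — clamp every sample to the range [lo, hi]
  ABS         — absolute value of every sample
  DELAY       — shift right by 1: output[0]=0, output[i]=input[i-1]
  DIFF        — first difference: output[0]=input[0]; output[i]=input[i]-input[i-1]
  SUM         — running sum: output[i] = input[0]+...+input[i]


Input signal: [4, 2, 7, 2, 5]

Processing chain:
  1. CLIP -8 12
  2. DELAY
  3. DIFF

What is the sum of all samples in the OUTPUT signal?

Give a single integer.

Answer: 2

Derivation:
Input: [4, 2, 7, 2, 5]
Stage 1 (CLIP -8 12): clip(4,-8,12)=4, clip(2,-8,12)=2, clip(7,-8,12)=7, clip(2,-8,12)=2, clip(5,-8,12)=5 -> [4, 2, 7, 2, 5]
Stage 2 (DELAY): [0, 4, 2, 7, 2] = [0, 4, 2, 7, 2] -> [0, 4, 2, 7, 2]
Stage 3 (DIFF): s[0]=0, 4-0=4, 2-4=-2, 7-2=5, 2-7=-5 -> [0, 4, -2, 5, -5]
Output sum: 2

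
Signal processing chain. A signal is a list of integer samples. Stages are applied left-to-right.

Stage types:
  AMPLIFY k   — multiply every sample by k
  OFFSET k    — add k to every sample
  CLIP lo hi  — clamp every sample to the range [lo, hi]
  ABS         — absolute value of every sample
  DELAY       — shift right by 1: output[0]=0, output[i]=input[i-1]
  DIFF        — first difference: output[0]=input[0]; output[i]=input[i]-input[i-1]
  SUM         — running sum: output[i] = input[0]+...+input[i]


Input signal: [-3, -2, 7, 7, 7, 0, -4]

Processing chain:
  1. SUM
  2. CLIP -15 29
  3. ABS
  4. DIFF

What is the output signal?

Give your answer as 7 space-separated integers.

Answer: 3 2 -3 7 7 0 -4

Derivation:
Input: [-3, -2, 7, 7, 7, 0, -4]
Stage 1 (SUM): sum[0..0]=-3, sum[0..1]=-5, sum[0..2]=2, sum[0..3]=9, sum[0..4]=16, sum[0..5]=16, sum[0..6]=12 -> [-3, -5, 2, 9, 16, 16, 12]
Stage 2 (CLIP -15 29): clip(-3,-15,29)=-3, clip(-5,-15,29)=-5, clip(2,-15,29)=2, clip(9,-15,29)=9, clip(16,-15,29)=16, clip(16,-15,29)=16, clip(12,-15,29)=12 -> [-3, -5, 2, 9, 16, 16, 12]
Stage 3 (ABS): |-3|=3, |-5|=5, |2|=2, |9|=9, |16|=16, |16|=16, |12|=12 -> [3, 5, 2, 9, 16, 16, 12]
Stage 4 (DIFF): s[0]=3, 5-3=2, 2-5=-3, 9-2=7, 16-9=7, 16-16=0, 12-16=-4 -> [3, 2, -3, 7, 7, 0, -4]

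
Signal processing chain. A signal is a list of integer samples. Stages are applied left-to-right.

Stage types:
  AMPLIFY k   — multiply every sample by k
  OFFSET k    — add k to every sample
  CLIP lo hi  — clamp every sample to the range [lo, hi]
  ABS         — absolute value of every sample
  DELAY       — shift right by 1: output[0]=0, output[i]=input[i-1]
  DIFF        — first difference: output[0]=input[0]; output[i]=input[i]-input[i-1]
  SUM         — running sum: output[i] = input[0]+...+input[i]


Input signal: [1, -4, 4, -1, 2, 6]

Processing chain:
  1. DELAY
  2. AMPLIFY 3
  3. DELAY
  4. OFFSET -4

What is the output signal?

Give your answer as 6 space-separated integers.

Answer: -4 -4 -1 -16 8 -7

Derivation:
Input: [1, -4, 4, -1, 2, 6]
Stage 1 (DELAY): [0, 1, -4, 4, -1, 2] = [0, 1, -4, 4, -1, 2] -> [0, 1, -4, 4, -1, 2]
Stage 2 (AMPLIFY 3): 0*3=0, 1*3=3, -4*3=-12, 4*3=12, -1*3=-3, 2*3=6 -> [0, 3, -12, 12, -3, 6]
Stage 3 (DELAY): [0, 0, 3, -12, 12, -3] = [0, 0, 3, -12, 12, -3] -> [0, 0, 3, -12, 12, -3]
Stage 4 (OFFSET -4): 0+-4=-4, 0+-4=-4, 3+-4=-1, -12+-4=-16, 12+-4=8, -3+-4=-7 -> [-4, -4, -1, -16, 8, -7]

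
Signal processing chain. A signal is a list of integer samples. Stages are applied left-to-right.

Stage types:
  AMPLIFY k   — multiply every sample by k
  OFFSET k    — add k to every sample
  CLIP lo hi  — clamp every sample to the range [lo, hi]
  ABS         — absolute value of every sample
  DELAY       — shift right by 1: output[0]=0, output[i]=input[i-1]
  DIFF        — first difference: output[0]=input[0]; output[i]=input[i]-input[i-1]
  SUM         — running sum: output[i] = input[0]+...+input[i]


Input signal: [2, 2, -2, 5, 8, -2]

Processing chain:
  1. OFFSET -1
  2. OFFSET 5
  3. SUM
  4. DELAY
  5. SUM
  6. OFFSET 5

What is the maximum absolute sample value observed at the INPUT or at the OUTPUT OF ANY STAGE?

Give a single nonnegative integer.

Answer: 95

Derivation:
Input: [2, 2, -2, 5, 8, -2] (max |s|=8)
Stage 1 (OFFSET -1): 2+-1=1, 2+-1=1, -2+-1=-3, 5+-1=4, 8+-1=7, -2+-1=-3 -> [1, 1, -3, 4, 7, -3] (max |s|=7)
Stage 2 (OFFSET 5): 1+5=6, 1+5=6, -3+5=2, 4+5=9, 7+5=12, -3+5=2 -> [6, 6, 2, 9, 12, 2] (max |s|=12)
Stage 3 (SUM): sum[0..0]=6, sum[0..1]=12, sum[0..2]=14, sum[0..3]=23, sum[0..4]=35, sum[0..5]=37 -> [6, 12, 14, 23, 35, 37] (max |s|=37)
Stage 4 (DELAY): [0, 6, 12, 14, 23, 35] = [0, 6, 12, 14, 23, 35] -> [0, 6, 12, 14, 23, 35] (max |s|=35)
Stage 5 (SUM): sum[0..0]=0, sum[0..1]=6, sum[0..2]=18, sum[0..3]=32, sum[0..4]=55, sum[0..5]=90 -> [0, 6, 18, 32, 55, 90] (max |s|=90)
Stage 6 (OFFSET 5): 0+5=5, 6+5=11, 18+5=23, 32+5=37, 55+5=60, 90+5=95 -> [5, 11, 23, 37, 60, 95] (max |s|=95)
Overall max amplitude: 95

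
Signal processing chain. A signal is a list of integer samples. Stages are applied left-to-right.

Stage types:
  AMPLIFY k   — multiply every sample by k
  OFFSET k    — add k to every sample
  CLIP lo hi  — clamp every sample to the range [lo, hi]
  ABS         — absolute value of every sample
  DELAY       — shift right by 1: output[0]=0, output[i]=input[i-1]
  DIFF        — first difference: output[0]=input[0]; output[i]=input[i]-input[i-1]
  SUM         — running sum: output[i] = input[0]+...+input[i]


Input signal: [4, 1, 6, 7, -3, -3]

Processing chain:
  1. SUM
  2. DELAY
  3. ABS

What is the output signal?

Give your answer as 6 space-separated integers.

Input: [4, 1, 6, 7, -3, -3]
Stage 1 (SUM): sum[0..0]=4, sum[0..1]=5, sum[0..2]=11, sum[0..3]=18, sum[0..4]=15, sum[0..5]=12 -> [4, 5, 11, 18, 15, 12]
Stage 2 (DELAY): [0, 4, 5, 11, 18, 15] = [0, 4, 5, 11, 18, 15] -> [0, 4, 5, 11, 18, 15]
Stage 3 (ABS): |0|=0, |4|=4, |5|=5, |11|=11, |18|=18, |15|=15 -> [0, 4, 5, 11, 18, 15]

Answer: 0 4 5 11 18 15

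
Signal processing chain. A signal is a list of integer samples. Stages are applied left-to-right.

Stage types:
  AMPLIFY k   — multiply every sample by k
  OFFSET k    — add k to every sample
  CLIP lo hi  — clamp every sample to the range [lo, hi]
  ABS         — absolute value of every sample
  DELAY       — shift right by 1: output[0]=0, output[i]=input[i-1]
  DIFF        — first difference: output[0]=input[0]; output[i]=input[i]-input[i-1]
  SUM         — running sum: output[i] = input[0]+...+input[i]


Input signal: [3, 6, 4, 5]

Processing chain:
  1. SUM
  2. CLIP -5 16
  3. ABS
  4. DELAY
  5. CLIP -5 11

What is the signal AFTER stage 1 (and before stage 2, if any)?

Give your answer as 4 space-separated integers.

Input: [3, 6, 4, 5]
Stage 1 (SUM): sum[0..0]=3, sum[0..1]=9, sum[0..2]=13, sum[0..3]=18 -> [3, 9, 13, 18]

Answer: 3 9 13 18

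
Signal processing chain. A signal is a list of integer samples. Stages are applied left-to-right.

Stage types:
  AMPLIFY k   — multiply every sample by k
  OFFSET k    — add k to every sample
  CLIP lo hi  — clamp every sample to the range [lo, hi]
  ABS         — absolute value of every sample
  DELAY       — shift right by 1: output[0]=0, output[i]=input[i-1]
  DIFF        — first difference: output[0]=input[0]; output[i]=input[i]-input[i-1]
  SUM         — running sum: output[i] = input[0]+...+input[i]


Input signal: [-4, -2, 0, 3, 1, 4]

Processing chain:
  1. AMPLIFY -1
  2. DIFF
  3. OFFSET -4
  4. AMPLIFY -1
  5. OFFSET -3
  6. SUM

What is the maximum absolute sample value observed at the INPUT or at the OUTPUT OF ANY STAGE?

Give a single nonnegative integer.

Input: [-4, -2, 0, 3, 1, 4] (max |s|=4)
Stage 1 (AMPLIFY -1): -4*-1=4, -2*-1=2, 0*-1=0, 3*-1=-3, 1*-1=-1, 4*-1=-4 -> [4, 2, 0, -3, -1, -4] (max |s|=4)
Stage 2 (DIFF): s[0]=4, 2-4=-2, 0-2=-2, -3-0=-3, -1--3=2, -4--1=-3 -> [4, -2, -2, -3, 2, -3] (max |s|=4)
Stage 3 (OFFSET -4): 4+-4=0, -2+-4=-6, -2+-4=-6, -3+-4=-7, 2+-4=-2, -3+-4=-7 -> [0, -6, -6, -7, -2, -7] (max |s|=7)
Stage 4 (AMPLIFY -1): 0*-1=0, -6*-1=6, -6*-1=6, -7*-1=7, -2*-1=2, -7*-1=7 -> [0, 6, 6, 7, 2, 7] (max |s|=7)
Stage 5 (OFFSET -3): 0+-3=-3, 6+-3=3, 6+-3=3, 7+-3=4, 2+-3=-1, 7+-3=4 -> [-3, 3, 3, 4, -1, 4] (max |s|=4)
Stage 6 (SUM): sum[0..0]=-3, sum[0..1]=0, sum[0..2]=3, sum[0..3]=7, sum[0..4]=6, sum[0..5]=10 -> [-3, 0, 3, 7, 6, 10] (max |s|=10)
Overall max amplitude: 10

Answer: 10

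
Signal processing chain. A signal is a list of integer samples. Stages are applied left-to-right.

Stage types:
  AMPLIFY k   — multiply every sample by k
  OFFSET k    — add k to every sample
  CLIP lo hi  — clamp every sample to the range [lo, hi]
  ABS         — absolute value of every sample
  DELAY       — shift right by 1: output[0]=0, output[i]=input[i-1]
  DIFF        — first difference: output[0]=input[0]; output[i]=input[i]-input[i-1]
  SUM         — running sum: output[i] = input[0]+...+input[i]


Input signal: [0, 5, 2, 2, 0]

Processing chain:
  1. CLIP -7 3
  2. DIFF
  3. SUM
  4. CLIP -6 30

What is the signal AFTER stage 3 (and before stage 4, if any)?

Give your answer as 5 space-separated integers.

Answer: 0 3 2 2 0

Derivation:
Input: [0, 5, 2, 2, 0]
Stage 1 (CLIP -7 3): clip(0,-7,3)=0, clip(5,-7,3)=3, clip(2,-7,3)=2, clip(2,-7,3)=2, clip(0,-7,3)=0 -> [0, 3, 2, 2, 0]
Stage 2 (DIFF): s[0]=0, 3-0=3, 2-3=-1, 2-2=0, 0-2=-2 -> [0, 3, -1, 0, -2]
Stage 3 (SUM): sum[0..0]=0, sum[0..1]=3, sum[0..2]=2, sum[0..3]=2, sum[0..4]=0 -> [0, 3, 2, 2, 0]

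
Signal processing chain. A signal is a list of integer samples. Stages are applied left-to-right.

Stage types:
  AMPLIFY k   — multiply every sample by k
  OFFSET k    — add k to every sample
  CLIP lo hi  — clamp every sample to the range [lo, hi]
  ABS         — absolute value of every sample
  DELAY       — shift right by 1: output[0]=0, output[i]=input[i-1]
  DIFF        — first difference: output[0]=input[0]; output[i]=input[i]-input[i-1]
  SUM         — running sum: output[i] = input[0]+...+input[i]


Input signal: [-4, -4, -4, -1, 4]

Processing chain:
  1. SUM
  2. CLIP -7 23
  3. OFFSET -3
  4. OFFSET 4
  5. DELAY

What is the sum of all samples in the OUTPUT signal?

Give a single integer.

Input: [-4, -4, -4, -1, 4]
Stage 1 (SUM): sum[0..0]=-4, sum[0..1]=-8, sum[0..2]=-12, sum[0..3]=-13, sum[0..4]=-9 -> [-4, -8, -12, -13, -9]
Stage 2 (CLIP -7 23): clip(-4,-7,23)=-4, clip(-8,-7,23)=-7, clip(-12,-7,23)=-7, clip(-13,-7,23)=-7, clip(-9,-7,23)=-7 -> [-4, -7, -7, -7, -7]
Stage 3 (OFFSET -3): -4+-3=-7, -7+-3=-10, -7+-3=-10, -7+-3=-10, -7+-3=-10 -> [-7, -10, -10, -10, -10]
Stage 4 (OFFSET 4): -7+4=-3, -10+4=-6, -10+4=-6, -10+4=-6, -10+4=-6 -> [-3, -6, -6, -6, -6]
Stage 5 (DELAY): [0, -3, -6, -6, -6] = [0, -3, -6, -6, -6] -> [0, -3, -6, -6, -6]
Output sum: -21

Answer: -21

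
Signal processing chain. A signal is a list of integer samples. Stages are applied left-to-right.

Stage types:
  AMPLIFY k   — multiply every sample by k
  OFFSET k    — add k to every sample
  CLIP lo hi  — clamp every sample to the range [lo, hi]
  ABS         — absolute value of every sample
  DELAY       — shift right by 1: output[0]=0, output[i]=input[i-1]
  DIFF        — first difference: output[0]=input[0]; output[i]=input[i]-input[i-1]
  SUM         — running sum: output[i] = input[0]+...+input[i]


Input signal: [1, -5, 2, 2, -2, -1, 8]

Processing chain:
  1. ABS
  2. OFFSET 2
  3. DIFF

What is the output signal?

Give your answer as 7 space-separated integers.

Input: [1, -5, 2, 2, -2, -1, 8]
Stage 1 (ABS): |1|=1, |-5|=5, |2|=2, |2|=2, |-2|=2, |-1|=1, |8|=8 -> [1, 5, 2, 2, 2, 1, 8]
Stage 2 (OFFSET 2): 1+2=3, 5+2=7, 2+2=4, 2+2=4, 2+2=4, 1+2=3, 8+2=10 -> [3, 7, 4, 4, 4, 3, 10]
Stage 3 (DIFF): s[0]=3, 7-3=4, 4-7=-3, 4-4=0, 4-4=0, 3-4=-1, 10-3=7 -> [3, 4, -3, 0, 0, -1, 7]

Answer: 3 4 -3 0 0 -1 7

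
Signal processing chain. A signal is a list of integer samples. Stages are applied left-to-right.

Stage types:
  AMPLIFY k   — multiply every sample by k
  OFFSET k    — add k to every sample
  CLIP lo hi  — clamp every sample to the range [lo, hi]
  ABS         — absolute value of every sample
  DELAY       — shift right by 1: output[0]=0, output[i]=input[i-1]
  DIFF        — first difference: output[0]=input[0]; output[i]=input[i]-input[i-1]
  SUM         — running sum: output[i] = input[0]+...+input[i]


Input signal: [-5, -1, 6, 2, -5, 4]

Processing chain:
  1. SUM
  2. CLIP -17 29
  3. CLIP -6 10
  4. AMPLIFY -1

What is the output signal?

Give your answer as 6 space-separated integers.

Answer: 5 6 0 -2 3 -1

Derivation:
Input: [-5, -1, 6, 2, -5, 4]
Stage 1 (SUM): sum[0..0]=-5, sum[0..1]=-6, sum[0..2]=0, sum[0..3]=2, sum[0..4]=-3, sum[0..5]=1 -> [-5, -6, 0, 2, -3, 1]
Stage 2 (CLIP -17 29): clip(-5,-17,29)=-5, clip(-6,-17,29)=-6, clip(0,-17,29)=0, clip(2,-17,29)=2, clip(-3,-17,29)=-3, clip(1,-17,29)=1 -> [-5, -6, 0, 2, -3, 1]
Stage 3 (CLIP -6 10): clip(-5,-6,10)=-5, clip(-6,-6,10)=-6, clip(0,-6,10)=0, clip(2,-6,10)=2, clip(-3,-6,10)=-3, clip(1,-6,10)=1 -> [-5, -6, 0, 2, -3, 1]
Stage 4 (AMPLIFY -1): -5*-1=5, -6*-1=6, 0*-1=0, 2*-1=-2, -3*-1=3, 1*-1=-1 -> [5, 6, 0, -2, 3, -1]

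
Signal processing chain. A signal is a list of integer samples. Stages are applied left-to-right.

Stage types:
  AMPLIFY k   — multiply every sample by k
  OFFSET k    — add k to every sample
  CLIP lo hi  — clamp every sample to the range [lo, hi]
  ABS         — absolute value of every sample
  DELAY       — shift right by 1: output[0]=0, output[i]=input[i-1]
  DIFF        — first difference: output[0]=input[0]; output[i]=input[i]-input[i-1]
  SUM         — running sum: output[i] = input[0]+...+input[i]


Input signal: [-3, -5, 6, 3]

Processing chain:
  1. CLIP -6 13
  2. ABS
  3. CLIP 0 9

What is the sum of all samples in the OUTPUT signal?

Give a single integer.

Answer: 17

Derivation:
Input: [-3, -5, 6, 3]
Stage 1 (CLIP -6 13): clip(-3,-6,13)=-3, clip(-5,-6,13)=-5, clip(6,-6,13)=6, clip(3,-6,13)=3 -> [-3, -5, 6, 3]
Stage 2 (ABS): |-3|=3, |-5|=5, |6|=6, |3|=3 -> [3, 5, 6, 3]
Stage 3 (CLIP 0 9): clip(3,0,9)=3, clip(5,0,9)=5, clip(6,0,9)=6, clip(3,0,9)=3 -> [3, 5, 6, 3]
Output sum: 17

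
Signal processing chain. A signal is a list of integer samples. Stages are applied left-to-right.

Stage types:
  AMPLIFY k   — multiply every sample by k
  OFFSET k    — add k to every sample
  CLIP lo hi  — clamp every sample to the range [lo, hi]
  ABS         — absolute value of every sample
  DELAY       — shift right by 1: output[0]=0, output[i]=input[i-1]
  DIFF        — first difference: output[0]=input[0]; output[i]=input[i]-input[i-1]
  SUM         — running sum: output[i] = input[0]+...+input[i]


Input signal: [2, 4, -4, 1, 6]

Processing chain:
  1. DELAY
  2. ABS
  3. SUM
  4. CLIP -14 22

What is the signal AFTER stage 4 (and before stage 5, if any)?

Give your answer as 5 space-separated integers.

Answer: 0 2 6 10 11

Derivation:
Input: [2, 4, -4, 1, 6]
Stage 1 (DELAY): [0, 2, 4, -4, 1] = [0, 2, 4, -4, 1] -> [0, 2, 4, -4, 1]
Stage 2 (ABS): |0|=0, |2|=2, |4|=4, |-4|=4, |1|=1 -> [0, 2, 4, 4, 1]
Stage 3 (SUM): sum[0..0]=0, sum[0..1]=2, sum[0..2]=6, sum[0..3]=10, sum[0..4]=11 -> [0, 2, 6, 10, 11]
Stage 4 (CLIP -14 22): clip(0,-14,22)=0, clip(2,-14,22)=2, clip(6,-14,22)=6, clip(10,-14,22)=10, clip(11,-14,22)=11 -> [0, 2, 6, 10, 11]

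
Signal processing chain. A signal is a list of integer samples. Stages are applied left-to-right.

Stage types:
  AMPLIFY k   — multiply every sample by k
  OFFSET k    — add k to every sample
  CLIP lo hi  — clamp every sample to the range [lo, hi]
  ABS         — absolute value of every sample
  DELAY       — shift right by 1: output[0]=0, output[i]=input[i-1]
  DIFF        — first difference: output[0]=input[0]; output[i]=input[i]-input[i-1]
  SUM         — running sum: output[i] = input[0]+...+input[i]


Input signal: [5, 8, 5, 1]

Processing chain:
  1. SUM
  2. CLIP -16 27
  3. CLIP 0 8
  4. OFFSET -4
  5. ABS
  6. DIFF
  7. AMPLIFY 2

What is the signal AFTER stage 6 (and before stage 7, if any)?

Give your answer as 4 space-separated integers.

Answer: 1 3 0 0

Derivation:
Input: [5, 8, 5, 1]
Stage 1 (SUM): sum[0..0]=5, sum[0..1]=13, sum[0..2]=18, sum[0..3]=19 -> [5, 13, 18, 19]
Stage 2 (CLIP -16 27): clip(5,-16,27)=5, clip(13,-16,27)=13, clip(18,-16,27)=18, clip(19,-16,27)=19 -> [5, 13, 18, 19]
Stage 3 (CLIP 0 8): clip(5,0,8)=5, clip(13,0,8)=8, clip(18,0,8)=8, clip(19,0,8)=8 -> [5, 8, 8, 8]
Stage 4 (OFFSET -4): 5+-4=1, 8+-4=4, 8+-4=4, 8+-4=4 -> [1, 4, 4, 4]
Stage 5 (ABS): |1|=1, |4|=4, |4|=4, |4|=4 -> [1, 4, 4, 4]
Stage 6 (DIFF): s[0]=1, 4-1=3, 4-4=0, 4-4=0 -> [1, 3, 0, 0]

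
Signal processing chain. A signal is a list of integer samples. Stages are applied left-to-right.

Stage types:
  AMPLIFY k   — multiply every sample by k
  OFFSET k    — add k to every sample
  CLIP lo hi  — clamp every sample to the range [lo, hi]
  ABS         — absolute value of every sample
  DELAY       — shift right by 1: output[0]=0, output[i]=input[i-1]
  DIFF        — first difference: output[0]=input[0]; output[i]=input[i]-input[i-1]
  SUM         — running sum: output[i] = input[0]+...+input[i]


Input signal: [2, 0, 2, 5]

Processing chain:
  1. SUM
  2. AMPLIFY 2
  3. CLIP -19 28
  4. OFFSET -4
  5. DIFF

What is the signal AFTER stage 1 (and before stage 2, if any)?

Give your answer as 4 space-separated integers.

Input: [2, 0, 2, 5]
Stage 1 (SUM): sum[0..0]=2, sum[0..1]=2, sum[0..2]=4, sum[0..3]=9 -> [2, 2, 4, 9]

Answer: 2 2 4 9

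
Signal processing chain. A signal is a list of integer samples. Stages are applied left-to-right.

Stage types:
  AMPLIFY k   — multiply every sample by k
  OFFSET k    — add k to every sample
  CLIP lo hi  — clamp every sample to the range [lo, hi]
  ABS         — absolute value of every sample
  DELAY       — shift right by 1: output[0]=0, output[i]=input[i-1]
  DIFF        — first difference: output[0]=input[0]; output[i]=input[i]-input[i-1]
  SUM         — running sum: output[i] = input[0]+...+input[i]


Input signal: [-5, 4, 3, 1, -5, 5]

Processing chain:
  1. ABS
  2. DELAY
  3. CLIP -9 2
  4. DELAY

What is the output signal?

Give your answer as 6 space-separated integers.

Input: [-5, 4, 3, 1, -5, 5]
Stage 1 (ABS): |-5|=5, |4|=4, |3|=3, |1|=1, |-5|=5, |5|=5 -> [5, 4, 3, 1, 5, 5]
Stage 2 (DELAY): [0, 5, 4, 3, 1, 5] = [0, 5, 4, 3, 1, 5] -> [0, 5, 4, 3, 1, 5]
Stage 3 (CLIP -9 2): clip(0,-9,2)=0, clip(5,-9,2)=2, clip(4,-9,2)=2, clip(3,-9,2)=2, clip(1,-9,2)=1, clip(5,-9,2)=2 -> [0, 2, 2, 2, 1, 2]
Stage 4 (DELAY): [0, 0, 2, 2, 2, 1] = [0, 0, 2, 2, 2, 1] -> [0, 0, 2, 2, 2, 1]

Answer: 0 0 2 2 2 1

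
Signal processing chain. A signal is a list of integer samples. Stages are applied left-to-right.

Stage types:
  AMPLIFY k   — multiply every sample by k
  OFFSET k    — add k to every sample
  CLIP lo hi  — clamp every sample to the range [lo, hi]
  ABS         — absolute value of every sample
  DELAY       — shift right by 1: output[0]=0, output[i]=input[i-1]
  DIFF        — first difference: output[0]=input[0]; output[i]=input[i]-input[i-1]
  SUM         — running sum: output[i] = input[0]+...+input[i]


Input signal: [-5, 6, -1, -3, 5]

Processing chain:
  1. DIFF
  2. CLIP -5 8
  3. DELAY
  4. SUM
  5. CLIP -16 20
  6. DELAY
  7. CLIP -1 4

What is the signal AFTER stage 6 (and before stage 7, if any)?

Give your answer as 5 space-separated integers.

Answer: 0 0 -5 3 -2

Derivation:
Input: [-5, 6, -1, -3, 5]
Stage 1 (DIFF): s[0]=-5, 6--5=11, -1-6=-7, -3--1=-2, 5--3=8 -> [-5, 11, -7, -2, 8]
Stage 2 (CLIP -5 8): clip(-5,-5,8)=-5, clip(11,-5,8)=8, clip(-7,-5,8)=-5, clip(-2,-5,8)=-2, clip(8,-5,8)=8 -> [-5, 8, -5, -2, 8]
Stage 3 (DELAY): [0, -5, 8, -5, -2] = [0, -5, 8, -5, -2] -> [0, -5, 8, -5, -2]
Stage 4 (SUM): sum[0..0]=0, sum[0..1]=-5, sum[0..2]=3, sum[0..3]=-2, sum[0..4]=-4 -> [0, -5, 3, -2, -4]
Stage 5 (CLIP -16 20): clip(0,-16,20)=0, clip(-5,-16,20)=-5, clip(3,-16,20)=3, clip(-2,-16,20)=-2, clip(-4,-16,20)=-4 -> [0, -5, 3, -2, -4]
Stage 6 (DELAY): [0, 0, -5, 3, -2] = [0, 0, -5, 3, -2] -> [0, 0, -5, 3, -2]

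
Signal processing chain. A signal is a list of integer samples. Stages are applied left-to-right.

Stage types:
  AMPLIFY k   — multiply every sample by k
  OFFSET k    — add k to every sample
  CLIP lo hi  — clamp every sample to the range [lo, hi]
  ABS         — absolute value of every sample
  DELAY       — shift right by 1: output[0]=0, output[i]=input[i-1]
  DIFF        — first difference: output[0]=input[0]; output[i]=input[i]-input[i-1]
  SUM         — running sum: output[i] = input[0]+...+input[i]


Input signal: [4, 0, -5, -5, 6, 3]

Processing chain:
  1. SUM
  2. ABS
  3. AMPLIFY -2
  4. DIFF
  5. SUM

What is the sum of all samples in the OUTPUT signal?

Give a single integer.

Answer: -36

Derivation:
Input: [4, 0, -5, -5, 6, 3]
Stage 1 (SUM): sum[0..0]=4, sum[0..1]=4, sum[0..2]=-1, sum[0..3]=-6, sum[0..4]=0, sum[0..5]=3 -> [4, 4, -1, -6, 0, 3]
Stage 2 (ABS): |4|=4, |4|=4, |-1|=1, |-6|=6, |0|=0, |3|=3 -> [4, 4, 1, 6, 0, 3]
Stage 3 (AMPLIFY -2): 4*-2=-8, 4*-2=-8, 1*-2=-2, 6*-2=-12, 0*-2=0, 3*-2=-6 -> [-8, -8, -2, -12, 0, -6]
Stage 4 (DIFF): s[0]=-8, -8--8=0, -2--8=6, -12--2=-10, 0--12=12, -6-0=-6 -> [-8, 0, 6, -10, 12, -6]
Stage 5 (SUM): sum[0..0]=-8, sum[0..1]=-8, sum[0..2]=-2, sum[0..3]=-12, sum[0..4]=0, sum[0..5]=-6 -> [-8, -8, -2, -12, 0, -6]
Output sum: -36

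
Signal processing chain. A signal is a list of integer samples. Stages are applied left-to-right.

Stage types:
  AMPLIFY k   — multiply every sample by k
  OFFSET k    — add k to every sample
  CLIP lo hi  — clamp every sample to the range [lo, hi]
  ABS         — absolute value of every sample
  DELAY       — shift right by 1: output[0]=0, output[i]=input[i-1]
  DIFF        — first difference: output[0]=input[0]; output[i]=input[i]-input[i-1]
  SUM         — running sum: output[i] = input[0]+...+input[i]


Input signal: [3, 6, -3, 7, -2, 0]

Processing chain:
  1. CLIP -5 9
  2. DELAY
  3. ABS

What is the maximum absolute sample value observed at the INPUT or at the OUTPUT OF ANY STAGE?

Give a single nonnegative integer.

Answer: 7

Derivation:
Input: [3, 6, -3, 7, -2, 0] (max |s|=7)
Stage 1 (CLIP -5 9): clip(3,-5,9)=3, clip(6,-5,9)=6, clip(-3,-5,9)=-3, clip(7,-5,9)=7, clip(-2,-5,9)=-2, clip(0,-5,9)=0 -> [3, 6, -3, 7, -2, 0] (max |s|=7)
Stage 2 (DELAY): [0, 3, 6, -3, 7, -2] = [0, 3, 6, -3, 7, -2] -> [0, 3, 6, -3, 7, -2] (max |s|=7)
Stage 3 (ABS): |0|=0, |3|=3, |6|=6, |-3|=3, |7|=7, |-2|=2 -> [0, 3, 6, 3, 7, 2] (max |s|=7)
Overall max amplitude: 7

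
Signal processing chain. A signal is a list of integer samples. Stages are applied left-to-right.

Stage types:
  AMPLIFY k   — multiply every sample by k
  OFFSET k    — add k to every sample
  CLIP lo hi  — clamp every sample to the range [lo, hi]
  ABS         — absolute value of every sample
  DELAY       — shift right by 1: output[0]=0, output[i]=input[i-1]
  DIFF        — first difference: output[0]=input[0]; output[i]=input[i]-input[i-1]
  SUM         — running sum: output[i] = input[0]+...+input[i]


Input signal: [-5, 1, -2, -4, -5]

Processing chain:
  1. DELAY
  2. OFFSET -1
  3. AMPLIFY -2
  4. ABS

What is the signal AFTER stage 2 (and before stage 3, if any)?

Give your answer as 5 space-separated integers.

Input: [-5, 1, -2, -4, -5]
Stage 1 (DELAY): [0, -5, 1, -2, -4] = [0, -5, 1, -2, -4] -> [0, -5, 1, -2, -4]
Stage 2 (OFFSET -1): 0+-1=-1, -5+-1=-6, 1+-1=0, -2+-1=-3, -4+-1=-5 -> [-1, -6, 0, -3, -5]

Answer: -1 -6 0 -3 -5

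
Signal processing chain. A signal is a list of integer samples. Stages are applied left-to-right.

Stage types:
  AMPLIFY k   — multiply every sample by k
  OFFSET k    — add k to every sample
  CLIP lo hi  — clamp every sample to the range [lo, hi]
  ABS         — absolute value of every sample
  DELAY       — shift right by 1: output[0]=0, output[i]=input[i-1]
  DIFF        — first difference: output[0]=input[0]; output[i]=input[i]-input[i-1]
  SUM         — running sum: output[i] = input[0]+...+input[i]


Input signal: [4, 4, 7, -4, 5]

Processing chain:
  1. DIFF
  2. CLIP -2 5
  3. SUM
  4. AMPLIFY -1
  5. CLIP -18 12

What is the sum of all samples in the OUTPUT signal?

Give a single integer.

Input: [4, 4, 7, -4, 5]
Stage 1 (DIFF): s[0]=4, 4-4=0, 7-4=3, -4-7=-11, 5--4=9 -> [4, 0, 3, -11, 9]
Stage 2 (CLIP -2 5): clip(4,-2,5)=4, clip(0,-2,5)=0, clip(3,-2,5)=3, clip(-11,-2,5)=-2, clip(9,-2,5)=5 -> [4, 0, 3, -2, 5]
Stage 3 (SUM): sum[0..0]=4, sum[0..1]=4, sum[0..2]=7, sum[0..3]=5, sum[0..4]=10 -> [4, 4, 7, 5, 10]
Stage 4 (AMPLIFY -1): 4*-1=-4, 4*-1=-4, 7*-1=-7, 5*-1=-5, 10*-1=-10 -> [-4, -4, -7, -5, -10]
Stage 5 (CLIP -18 12): clip(-4,-18,12)=-4, clip(-4,-18,12)=-4, clip(-7,-18,12)=-7, clip(-5,-18,12)=-5, clip(-10,-18,12)=-10 -> [-4, -4, -7, -5, -10]
Output sum: -30

Answer: -30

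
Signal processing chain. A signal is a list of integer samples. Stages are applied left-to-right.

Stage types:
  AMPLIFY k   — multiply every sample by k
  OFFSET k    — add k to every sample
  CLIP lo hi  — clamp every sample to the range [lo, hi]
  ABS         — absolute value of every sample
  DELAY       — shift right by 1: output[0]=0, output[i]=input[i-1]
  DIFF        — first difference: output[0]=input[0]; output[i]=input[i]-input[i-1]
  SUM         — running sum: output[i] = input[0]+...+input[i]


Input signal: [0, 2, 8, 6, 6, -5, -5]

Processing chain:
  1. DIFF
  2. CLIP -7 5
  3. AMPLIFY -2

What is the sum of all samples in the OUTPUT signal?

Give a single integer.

Input: [0, 2, 8, 6, 6, -5, -5]
Stage 1 (DIFF): s[0]=0, 2-0=2, 8-2=6, 6-8=-2, 6-6=0, -5-6=-11, -5--5=0 -> [0, 2, 6, -2, 0, -11, 0]
Stage 2 (CLIP -7 5): clip(0,-7,5)=0, clip(2,-7,5)=2, clip(6,-7,5)=5, clip(-2,-7,5)=-2, clip(0,-7,5)=0, clip(-11,-7,5)=-7, clip(0,-7,5)=0 -> [0, 2, 5, -2, 0, -7, 0]
Stage 3 (AMPLIFY -2): 0*-2=0, 2*-2=-4, 5*-2=-10, -2*-2=4, 0*-2=0, -7*-2=14, 0*-2=0 -> [0, -4, -10, 4, 0, 14, 0]
Output sum: 4

Answer: 4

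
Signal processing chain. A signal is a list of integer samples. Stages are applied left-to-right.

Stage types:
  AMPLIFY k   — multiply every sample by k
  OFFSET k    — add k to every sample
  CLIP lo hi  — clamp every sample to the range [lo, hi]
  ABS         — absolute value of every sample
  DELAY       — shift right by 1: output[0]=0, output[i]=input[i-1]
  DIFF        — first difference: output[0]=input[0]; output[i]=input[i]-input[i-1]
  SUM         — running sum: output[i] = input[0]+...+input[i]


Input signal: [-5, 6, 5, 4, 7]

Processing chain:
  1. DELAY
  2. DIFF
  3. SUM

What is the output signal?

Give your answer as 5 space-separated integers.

Answer: 0 -5 6 5 4

Derivation:
Input: [-5, 6, 5, 4, 7]
Stage 1 (DELAY): [0, -5, 6, 5, 4] = [0, -5, 6, 5, 4] -> [0, -5, 6, 5, 4]
Stage 2 (DIFF): s[0]=0, -5-0=-5, 6--5=11, 5-6=-1, 4-5=-1 -> [0, -5, 11, -1, -1]
Stage 3 (SUM): sum[0..0]=0, sum[0..1]=-5, sum[0..2]=6, sum[0..3]=5, sum[0..4]=4 -> [0, -5, 6, 5, 4]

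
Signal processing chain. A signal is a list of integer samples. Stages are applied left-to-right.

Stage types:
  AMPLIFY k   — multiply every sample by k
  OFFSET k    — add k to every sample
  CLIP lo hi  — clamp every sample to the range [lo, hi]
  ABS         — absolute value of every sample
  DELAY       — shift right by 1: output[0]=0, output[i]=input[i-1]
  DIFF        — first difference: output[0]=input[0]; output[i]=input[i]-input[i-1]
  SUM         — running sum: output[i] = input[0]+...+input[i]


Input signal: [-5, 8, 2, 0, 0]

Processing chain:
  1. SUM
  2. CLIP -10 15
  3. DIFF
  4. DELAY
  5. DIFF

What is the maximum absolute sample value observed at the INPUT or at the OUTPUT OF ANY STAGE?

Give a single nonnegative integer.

Input: [-5, 8, 2, 0, 0] (max |s|=8)
Stage 1 (SUM): sum[0..0]=-5, sum[0..1]=3, sum[0..2]=5, sum[0..3]=5, sum[0..4]=5 -> [-5, 3, 5, 5, 5] (max |s|=5)
Stage 2 (CLIP -10 15): clip(-5,-10,15)=-5, clip(3,-10,15)=3, clip(5,-10,15)=5, clip(5,-10,15)=5, clip(5,-10,15)=5 -> [-5, 3, 5, 5, 5] (max |s|=5)
Stage 3 (DIFF): s[0]=-5, 3--5=8, 5-3=2, 5-5=0, 5-5=0 -> [-5, 8, 2, 0, 0] (max |s|=8)
Stage 4 (DELAY): [0, -5, 8, 2, 0] = [0, -5, 8, 2, 0] -> [0, -5, 8, 2, 0] (max |s|=8)
Stage 5 (DIFF): s[0]=0, -5-0=-5, 8--5=13, 2-8=-6, 0-2=-2 -> [0, -5, 13, -6, -2] (max |s|=13)
Overall max amplitude: 13

Answer: 13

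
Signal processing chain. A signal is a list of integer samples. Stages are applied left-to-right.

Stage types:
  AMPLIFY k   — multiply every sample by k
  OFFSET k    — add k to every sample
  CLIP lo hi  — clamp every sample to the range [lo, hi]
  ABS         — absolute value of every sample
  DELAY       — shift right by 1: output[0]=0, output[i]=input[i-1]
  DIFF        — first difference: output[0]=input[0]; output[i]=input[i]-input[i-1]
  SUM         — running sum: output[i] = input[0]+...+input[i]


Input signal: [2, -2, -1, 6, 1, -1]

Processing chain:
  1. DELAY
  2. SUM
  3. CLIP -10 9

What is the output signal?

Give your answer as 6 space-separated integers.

Answer: 0 2 0 -1 5 6

Derivation:
Input: [2, -2, -1, 6, 1, -1]
Stage 1 (DELAY): [0, 2, -2, -1, 6, 1] = [0, 2, -2, -1, 6, 1] -> [0, 2, -2, -1, 6, 1]
Stage 2 (SUM): sum[0..0]=0, sum[0..1]=2, sum[0..2]=0, sum[0..3]=-1, sum[0..4]=5, sum[0..5]=6 -> [0, 2, 0, -1, 5, 6]
Stage 3 (CLIP -10 9): clip(0,-10,9)=0, clip(2,-10,9)=2, clip(0,-10,9)=0, clip(-1,-10,9)=-1, clip(5,-10,9)=5, clip(6,-10,9)=6 -> [0, 2, 0, -1, 5, 6]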